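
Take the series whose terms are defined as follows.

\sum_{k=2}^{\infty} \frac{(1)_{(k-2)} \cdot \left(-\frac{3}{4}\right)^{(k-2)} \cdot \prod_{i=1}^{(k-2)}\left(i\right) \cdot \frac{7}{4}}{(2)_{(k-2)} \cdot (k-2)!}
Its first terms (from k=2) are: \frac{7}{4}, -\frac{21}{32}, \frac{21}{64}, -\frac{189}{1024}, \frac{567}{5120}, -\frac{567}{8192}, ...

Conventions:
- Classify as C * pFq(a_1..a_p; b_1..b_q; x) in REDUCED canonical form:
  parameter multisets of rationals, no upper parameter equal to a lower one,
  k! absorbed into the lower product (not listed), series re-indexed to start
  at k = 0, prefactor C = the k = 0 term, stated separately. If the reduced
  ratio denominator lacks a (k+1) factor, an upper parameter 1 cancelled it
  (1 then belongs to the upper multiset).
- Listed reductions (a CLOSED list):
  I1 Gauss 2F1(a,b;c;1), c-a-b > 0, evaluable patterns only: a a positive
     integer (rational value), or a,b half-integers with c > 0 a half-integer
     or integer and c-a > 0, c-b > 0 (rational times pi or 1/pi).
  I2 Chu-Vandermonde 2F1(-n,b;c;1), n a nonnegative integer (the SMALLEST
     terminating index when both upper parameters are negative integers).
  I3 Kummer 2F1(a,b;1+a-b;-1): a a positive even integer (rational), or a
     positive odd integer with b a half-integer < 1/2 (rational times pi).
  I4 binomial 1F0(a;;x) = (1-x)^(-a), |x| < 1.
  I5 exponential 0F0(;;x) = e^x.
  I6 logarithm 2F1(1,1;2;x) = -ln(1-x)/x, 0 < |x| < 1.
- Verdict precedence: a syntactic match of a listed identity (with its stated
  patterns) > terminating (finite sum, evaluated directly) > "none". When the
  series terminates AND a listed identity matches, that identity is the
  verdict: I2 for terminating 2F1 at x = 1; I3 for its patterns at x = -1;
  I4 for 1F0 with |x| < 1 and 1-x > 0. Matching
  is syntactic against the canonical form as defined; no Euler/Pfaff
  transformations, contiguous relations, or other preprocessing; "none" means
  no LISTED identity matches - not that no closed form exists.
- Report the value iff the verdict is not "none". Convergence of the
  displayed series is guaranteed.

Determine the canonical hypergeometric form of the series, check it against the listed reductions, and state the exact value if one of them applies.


Canonical form: C = \frac{7}{4} times 2F1 with upper {1, 1}, lower {2}, x = -\frac{3}{4}. Verdict: this is logarithm (I6) (the logarithm: parameters (1,1;2), x = -\frac{3}{4}). Sum: \frac{7}{3} \cdot \ln\left(\frac{7}{4}\right).

Key observation: t_0 = \frac{7}{4} here, and the running product (C = 7/4) telescopes to a rising factorial.
Adjacent-term ratio: r(k) = -\frac{3}{4} * (k+1) (k+1) / [(k+2) (k+1)] - poly over poly, x = -\frac{3}{4} from leading terms; C = \frac{7}{4} at k = 0.


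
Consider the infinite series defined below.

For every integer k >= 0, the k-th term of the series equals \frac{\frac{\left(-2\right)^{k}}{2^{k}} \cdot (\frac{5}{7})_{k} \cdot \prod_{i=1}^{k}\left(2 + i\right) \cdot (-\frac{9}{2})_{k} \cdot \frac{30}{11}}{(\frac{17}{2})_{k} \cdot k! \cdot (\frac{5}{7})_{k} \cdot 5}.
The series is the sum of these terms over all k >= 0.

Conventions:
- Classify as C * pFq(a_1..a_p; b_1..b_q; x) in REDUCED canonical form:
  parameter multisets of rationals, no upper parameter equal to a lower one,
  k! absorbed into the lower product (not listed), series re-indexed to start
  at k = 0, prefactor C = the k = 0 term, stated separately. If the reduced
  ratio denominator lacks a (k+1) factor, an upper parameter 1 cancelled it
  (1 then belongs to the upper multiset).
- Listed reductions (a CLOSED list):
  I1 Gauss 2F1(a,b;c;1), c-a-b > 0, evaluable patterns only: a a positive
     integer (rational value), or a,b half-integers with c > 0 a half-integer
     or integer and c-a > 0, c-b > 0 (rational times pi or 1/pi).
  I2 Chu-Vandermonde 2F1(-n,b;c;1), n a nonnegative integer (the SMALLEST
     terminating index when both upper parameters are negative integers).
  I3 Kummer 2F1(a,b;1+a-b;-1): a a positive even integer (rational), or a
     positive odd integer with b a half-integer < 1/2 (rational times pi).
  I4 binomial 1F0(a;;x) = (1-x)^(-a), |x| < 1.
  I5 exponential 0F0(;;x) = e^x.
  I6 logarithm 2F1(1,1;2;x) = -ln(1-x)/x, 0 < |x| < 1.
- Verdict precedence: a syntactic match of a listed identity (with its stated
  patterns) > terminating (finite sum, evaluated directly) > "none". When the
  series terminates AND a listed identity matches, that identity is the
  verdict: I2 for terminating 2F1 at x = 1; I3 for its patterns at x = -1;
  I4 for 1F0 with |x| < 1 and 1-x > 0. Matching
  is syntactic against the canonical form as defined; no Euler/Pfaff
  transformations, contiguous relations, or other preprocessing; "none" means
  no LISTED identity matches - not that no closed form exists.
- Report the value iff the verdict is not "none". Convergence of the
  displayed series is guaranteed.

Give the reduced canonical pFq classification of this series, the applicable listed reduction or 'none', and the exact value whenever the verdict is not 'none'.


Prefactor \frac{6}{11}, argument -1: 2F1 with upper {-\frac{9}{2}, 3} over lower {\frac{17}{2}}. Verdict: this is Kummer's theorem (I3) (x = -1; c = \frac{17}{2} equals 1+a-b for upper {-\frac{9}{2}, 3}: listed pattern). Hence: \frac{12285}{16384} \cdot \pi.

Key step: with t_0 = \frac{6}{11}, the constant factors (C = 6/11, x = -1) combine into one prefactor.
Term ratio: r(k) = -1 * (k-\frac{9}{2}) (k+3) / [(k+\frac{17}{2}) (k+1)] - poly over poly, x = -1 from leading terms; C = \frac{6}{11} at k = 0.


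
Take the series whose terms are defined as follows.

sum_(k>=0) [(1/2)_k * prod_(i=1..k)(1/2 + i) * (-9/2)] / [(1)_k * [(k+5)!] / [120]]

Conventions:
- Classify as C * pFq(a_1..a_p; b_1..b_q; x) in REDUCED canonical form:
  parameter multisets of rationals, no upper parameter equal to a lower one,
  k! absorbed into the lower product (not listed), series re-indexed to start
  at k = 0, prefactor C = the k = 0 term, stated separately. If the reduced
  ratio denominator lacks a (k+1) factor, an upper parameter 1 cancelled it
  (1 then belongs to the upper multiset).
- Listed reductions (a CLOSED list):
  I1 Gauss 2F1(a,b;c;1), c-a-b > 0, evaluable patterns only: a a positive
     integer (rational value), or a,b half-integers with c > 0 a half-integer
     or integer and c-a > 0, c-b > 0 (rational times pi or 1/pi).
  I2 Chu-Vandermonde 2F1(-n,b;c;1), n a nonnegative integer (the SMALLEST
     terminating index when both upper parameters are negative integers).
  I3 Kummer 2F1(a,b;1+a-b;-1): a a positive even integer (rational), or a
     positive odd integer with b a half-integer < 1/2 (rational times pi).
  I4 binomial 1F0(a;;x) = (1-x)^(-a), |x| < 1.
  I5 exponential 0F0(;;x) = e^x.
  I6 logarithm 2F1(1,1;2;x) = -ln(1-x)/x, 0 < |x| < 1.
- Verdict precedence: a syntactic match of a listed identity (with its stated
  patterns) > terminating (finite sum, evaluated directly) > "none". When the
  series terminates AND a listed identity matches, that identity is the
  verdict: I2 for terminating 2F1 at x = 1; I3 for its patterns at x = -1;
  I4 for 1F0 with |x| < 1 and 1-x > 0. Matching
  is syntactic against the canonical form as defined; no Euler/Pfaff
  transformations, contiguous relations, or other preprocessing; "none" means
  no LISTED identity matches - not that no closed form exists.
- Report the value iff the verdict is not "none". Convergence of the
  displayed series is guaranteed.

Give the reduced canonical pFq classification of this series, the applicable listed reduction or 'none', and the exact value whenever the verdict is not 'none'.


The series (x = 1) is 2F1: upper {1/2, 3/2}, lower {6}, prefactor -9/2. Verdict: the half-integer Gauss pattern (I1) matches (x = 1; upper {1/2, 3/2} half-integers, c = 6 in the evaluable pattern). Exact value: (-4096/245) / pi.

Key observation: t_0 = -9/2 here, and the denominator's factorial ratio (C = -9/2) is a lower Pochhammer.
Consecutive-term ratio: r(k) = 1 * (k+1/2) (k+3/2) / [(k+6) (k+1)] ; factor over Q: parameters, x = 1, and C = -9/2.


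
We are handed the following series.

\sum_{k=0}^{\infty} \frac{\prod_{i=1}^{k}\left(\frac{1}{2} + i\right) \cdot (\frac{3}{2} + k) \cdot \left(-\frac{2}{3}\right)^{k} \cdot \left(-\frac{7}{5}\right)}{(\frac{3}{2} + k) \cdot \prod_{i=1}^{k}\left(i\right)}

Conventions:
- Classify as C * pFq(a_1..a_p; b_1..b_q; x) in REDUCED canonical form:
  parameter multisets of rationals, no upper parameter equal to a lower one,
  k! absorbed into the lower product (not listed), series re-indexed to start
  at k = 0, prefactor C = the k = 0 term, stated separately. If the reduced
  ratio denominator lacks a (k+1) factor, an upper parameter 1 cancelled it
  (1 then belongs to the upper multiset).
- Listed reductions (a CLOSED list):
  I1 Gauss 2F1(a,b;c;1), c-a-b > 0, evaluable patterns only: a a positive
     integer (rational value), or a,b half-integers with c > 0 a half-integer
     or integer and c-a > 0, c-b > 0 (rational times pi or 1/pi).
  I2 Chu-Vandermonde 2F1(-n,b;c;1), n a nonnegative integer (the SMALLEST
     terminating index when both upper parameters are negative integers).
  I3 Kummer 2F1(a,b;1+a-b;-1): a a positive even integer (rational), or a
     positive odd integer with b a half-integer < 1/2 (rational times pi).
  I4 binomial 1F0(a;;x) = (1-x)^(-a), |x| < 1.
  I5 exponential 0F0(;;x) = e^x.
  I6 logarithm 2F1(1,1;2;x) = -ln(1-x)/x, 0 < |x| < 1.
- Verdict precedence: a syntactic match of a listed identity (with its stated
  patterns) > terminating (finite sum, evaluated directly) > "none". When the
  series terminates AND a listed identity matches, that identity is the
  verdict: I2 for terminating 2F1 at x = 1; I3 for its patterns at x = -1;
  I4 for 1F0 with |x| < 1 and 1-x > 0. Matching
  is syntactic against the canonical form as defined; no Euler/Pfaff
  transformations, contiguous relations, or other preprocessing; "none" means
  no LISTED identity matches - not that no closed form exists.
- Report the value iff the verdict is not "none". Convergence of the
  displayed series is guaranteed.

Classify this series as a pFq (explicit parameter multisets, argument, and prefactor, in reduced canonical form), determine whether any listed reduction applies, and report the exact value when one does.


Key observation: x = -\frac{2}{3} and the running product (C = -7/5) telescopes to a rising factorial.
Term ratio: r(k) = -\frac{2}{3} * (k+\frac{3}{2}) / [(k+1)] - poly over poly, x = -\frac{2}{3} from leading terms; C = -\frac{7}{5} at k = 0.

The series (x = -\frac{2}{3}) is 1F0: upper {\frac{3}{2}}, lower {-}, prefactor -\frac{7}{5}. Verdict: this is binomial (I4) (the 1F0 binomial series: exponent -3/2, x = -\frac{2}{3}). Its exact value is \left(-\frac{7}{5}\right) \cdot \left(\frac{5}{3}\right)^{-\frac{3}{2}}.


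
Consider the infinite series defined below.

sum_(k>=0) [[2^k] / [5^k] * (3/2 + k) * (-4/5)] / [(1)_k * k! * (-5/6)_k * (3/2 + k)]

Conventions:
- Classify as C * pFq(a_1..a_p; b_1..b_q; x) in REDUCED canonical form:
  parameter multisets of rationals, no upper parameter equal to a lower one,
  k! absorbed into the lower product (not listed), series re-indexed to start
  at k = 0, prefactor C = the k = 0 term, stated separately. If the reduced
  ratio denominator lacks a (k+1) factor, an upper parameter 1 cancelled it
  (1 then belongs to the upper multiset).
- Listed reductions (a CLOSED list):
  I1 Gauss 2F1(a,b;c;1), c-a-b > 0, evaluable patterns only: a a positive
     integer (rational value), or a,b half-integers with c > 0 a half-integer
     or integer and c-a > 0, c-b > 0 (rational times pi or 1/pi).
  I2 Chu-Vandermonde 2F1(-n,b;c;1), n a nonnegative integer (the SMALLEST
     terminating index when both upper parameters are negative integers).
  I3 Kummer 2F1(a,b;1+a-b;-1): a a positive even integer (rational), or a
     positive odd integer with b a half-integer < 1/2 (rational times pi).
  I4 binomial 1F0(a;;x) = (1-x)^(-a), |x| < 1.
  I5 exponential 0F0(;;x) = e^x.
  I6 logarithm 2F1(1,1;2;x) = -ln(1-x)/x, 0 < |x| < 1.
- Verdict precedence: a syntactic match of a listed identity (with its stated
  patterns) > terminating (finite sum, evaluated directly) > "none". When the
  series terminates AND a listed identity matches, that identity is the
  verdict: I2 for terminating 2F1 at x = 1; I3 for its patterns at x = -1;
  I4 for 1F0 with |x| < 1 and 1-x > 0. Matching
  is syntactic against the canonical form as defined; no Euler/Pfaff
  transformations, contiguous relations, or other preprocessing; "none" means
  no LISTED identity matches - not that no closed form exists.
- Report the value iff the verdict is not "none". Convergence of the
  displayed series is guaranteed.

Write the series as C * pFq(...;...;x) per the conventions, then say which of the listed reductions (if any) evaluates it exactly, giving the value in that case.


This is -4/5 * 0F2(-; -5/6, 1; 2/5) in reduced canonical form. Verdict: no listed reduction: x = 2/5 and upper {-} fail every I1-I6 pattern.

First insight: t_0 = -4/5 here, and the two geometric factors (C = -4/5) combine into one argument.
Term ratio: r(k) = (2/5) * 1 / [(k-5/6) (k+1) (k+1)] - rational in k. x = (2/5); t_0 = -4/5; negate the roots.


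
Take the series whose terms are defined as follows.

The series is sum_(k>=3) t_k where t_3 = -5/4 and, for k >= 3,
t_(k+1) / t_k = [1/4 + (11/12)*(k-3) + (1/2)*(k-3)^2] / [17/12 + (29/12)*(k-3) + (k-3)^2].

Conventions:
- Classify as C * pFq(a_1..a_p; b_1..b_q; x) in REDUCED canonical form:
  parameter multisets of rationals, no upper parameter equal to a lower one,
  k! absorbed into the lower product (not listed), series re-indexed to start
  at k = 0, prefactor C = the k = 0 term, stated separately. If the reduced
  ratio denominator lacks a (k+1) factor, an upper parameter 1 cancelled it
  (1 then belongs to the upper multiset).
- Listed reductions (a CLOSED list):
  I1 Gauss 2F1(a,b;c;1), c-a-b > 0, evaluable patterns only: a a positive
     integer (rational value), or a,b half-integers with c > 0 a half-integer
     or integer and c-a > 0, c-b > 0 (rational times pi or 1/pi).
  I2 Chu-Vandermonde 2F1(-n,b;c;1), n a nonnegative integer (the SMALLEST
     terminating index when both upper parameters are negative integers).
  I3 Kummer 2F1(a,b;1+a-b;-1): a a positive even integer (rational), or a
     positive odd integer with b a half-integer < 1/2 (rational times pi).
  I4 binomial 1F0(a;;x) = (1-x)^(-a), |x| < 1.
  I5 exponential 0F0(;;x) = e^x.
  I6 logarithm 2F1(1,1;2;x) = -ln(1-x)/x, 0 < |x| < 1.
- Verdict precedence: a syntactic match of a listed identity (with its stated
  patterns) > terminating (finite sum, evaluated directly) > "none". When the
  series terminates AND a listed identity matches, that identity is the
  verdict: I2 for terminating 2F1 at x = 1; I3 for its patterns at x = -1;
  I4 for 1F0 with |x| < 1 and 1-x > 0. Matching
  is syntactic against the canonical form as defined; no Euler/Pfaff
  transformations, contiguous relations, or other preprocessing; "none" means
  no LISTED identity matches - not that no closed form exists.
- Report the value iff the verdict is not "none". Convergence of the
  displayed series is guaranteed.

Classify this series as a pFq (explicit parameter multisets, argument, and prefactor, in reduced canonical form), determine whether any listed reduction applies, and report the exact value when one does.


x = 1/2 here; the reduced form reads 2F1, upper {1/3, 3/2}, lower {17/12}, C = -5/4. Verdict: none - this 2F1 at x = 1/2 matches no listed pattern, and upper {1/3, 3/2} holds no stopper.

Key observation: from the first term -5/4: factor the ratio over Q (C = -5/4, x = 1/2): negated roots = parameters.
Consecutive-term ratio: r(k) = (1/2) * (k+1/3) (k+3/2) / [(k+17/12) (k+1)] - rational; roots negated = parameters, x = (1/2), C = -5/4.


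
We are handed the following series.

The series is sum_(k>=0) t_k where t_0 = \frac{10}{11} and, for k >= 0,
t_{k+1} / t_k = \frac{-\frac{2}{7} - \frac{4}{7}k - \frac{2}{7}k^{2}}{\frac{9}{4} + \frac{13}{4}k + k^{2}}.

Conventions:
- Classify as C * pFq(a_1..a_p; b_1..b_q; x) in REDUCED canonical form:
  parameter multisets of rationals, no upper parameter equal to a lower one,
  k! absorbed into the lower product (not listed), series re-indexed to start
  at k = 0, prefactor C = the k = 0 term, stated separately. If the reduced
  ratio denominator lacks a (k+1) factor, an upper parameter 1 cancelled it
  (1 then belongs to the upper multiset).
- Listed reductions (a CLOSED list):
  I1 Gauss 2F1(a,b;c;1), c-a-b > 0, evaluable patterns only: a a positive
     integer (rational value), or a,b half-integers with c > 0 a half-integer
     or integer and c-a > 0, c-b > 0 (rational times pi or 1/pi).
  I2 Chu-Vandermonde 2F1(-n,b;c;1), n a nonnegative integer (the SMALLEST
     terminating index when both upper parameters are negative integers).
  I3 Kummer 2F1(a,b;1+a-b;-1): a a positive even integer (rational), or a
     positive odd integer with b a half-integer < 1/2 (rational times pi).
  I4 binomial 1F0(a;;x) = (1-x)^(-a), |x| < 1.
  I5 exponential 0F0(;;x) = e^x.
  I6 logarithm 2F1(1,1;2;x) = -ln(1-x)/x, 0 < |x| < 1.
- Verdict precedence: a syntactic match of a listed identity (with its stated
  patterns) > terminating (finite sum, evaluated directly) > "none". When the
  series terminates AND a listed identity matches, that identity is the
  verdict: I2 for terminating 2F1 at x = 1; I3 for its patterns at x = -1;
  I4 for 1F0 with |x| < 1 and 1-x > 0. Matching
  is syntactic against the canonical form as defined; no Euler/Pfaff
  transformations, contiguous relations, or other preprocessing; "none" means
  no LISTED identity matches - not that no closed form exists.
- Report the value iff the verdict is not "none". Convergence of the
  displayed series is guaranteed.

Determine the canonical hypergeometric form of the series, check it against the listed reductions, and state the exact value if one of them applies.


Reduced: x = -\frac{2}{7}, 2F1, upper = {1, 1}, lower = {\frac{9}{4}}, C = \frac{10}{11}. Verdict: none. Every listed pattern misses the 2F1 form at -\frac{2}{7}, upper {1, 1}.

First insight: x = -\frac{2}{7} and the expanded ratio factors over Q; C = 10/11, roots give parameters.
Step ratio: r(k) = -\frac{2}{7} * (k+1) (k+1) / [(k+\frac{9}{4}) (k+1)] - rational in k, leading ratio -\frac{2}{7}; with t_0 = \frac{10}{11}, classification follows.


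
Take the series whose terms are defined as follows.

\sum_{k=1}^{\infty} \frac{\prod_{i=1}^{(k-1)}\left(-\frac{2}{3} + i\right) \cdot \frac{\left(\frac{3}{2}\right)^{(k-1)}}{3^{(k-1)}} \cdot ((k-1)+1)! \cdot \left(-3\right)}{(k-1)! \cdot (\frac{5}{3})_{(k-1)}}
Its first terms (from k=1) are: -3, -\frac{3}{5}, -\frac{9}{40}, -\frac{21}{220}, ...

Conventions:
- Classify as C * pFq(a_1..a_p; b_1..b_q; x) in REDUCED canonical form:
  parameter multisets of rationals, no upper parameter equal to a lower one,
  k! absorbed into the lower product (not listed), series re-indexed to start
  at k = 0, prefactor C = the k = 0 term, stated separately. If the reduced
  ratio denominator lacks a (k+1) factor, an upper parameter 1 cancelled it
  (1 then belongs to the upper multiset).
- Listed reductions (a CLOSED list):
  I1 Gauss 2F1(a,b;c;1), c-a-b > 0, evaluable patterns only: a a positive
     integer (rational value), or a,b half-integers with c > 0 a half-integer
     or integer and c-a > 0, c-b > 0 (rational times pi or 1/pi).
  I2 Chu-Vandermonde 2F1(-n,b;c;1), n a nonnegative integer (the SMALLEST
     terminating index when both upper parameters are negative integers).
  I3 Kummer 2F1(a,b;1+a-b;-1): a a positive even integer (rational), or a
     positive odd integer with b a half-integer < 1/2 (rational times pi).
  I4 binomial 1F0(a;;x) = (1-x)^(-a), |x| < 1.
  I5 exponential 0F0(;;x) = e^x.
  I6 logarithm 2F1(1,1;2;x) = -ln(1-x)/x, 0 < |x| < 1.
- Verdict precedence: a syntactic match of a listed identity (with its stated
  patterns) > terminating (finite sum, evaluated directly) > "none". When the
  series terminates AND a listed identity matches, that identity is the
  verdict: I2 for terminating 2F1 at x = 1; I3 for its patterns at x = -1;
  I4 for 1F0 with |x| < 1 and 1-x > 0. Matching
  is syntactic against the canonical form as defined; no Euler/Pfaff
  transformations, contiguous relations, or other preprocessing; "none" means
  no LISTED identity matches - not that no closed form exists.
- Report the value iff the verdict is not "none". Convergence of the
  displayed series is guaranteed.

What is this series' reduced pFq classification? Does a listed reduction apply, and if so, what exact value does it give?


Prefactor -3, argument \frac{1}{2}: 2F1 with upper {\frac{1}{3}, 2} over lower {\frac{5}{3}}. Verdict: none here - no I1-I6 shape fits x = \frac{1}{2} with lower {\frac{5}{3}}.

Key observation: x = \frac{1}{2} and the running product (C = -3, x = 1/2) telescopes to a rising factorial.
Consecutive-term ratio: r(k) = \frac{1}{2} * (k+\frac{1}{3}) (k+2) / [(k+\frac{5}{3}) (k+1)] - rational in k, leading ratio \frac{1}{2}; with t_0 = -3, classification follows.


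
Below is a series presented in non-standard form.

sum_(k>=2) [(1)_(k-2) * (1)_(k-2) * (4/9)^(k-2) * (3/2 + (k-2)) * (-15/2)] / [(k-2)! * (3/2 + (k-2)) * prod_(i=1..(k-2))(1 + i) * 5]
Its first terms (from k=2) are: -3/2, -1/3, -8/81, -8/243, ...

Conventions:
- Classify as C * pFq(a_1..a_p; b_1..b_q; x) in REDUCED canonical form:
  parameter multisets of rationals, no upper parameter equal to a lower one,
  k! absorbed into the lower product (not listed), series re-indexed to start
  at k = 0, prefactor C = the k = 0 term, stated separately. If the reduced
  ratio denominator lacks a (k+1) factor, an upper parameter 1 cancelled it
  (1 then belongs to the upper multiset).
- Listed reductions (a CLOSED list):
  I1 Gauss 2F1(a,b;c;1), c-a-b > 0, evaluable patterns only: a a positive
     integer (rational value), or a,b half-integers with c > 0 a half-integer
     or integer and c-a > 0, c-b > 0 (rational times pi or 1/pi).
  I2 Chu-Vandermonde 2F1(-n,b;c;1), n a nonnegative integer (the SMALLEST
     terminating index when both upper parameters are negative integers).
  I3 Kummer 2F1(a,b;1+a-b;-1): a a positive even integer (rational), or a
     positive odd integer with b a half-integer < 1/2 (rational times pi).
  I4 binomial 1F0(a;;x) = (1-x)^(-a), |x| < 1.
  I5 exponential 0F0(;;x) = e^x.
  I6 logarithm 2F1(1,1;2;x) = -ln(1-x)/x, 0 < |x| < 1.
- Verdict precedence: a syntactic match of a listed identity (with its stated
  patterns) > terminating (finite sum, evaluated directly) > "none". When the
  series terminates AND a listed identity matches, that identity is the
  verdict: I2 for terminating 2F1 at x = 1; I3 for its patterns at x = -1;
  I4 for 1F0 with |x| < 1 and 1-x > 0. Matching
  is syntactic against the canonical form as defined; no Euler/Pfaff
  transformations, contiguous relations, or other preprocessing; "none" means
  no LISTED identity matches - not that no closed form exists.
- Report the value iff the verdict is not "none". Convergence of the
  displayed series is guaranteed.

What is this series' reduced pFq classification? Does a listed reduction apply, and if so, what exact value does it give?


At argument 4/9: a 2F1 with upper {1, 1}, lower {2}, scaled by C = -3/2. Verdict: logarithm (I6) matches (the logarithm: parameters (1,1;2), x = 4/9). Exact value: (27/8) * ln(5/9).

Structural cue: x = (4/9) and k + 3/2 divides numerator and denominator alike; C = -3/2, x = 4/9 after cancelling.
Consecutive-term ratio: r(k) = (4/9) * (k+1) (k+1) / [(k+2) (k+1)] ; factor over Q: parameters, x = (4/9), and C = -3/2.


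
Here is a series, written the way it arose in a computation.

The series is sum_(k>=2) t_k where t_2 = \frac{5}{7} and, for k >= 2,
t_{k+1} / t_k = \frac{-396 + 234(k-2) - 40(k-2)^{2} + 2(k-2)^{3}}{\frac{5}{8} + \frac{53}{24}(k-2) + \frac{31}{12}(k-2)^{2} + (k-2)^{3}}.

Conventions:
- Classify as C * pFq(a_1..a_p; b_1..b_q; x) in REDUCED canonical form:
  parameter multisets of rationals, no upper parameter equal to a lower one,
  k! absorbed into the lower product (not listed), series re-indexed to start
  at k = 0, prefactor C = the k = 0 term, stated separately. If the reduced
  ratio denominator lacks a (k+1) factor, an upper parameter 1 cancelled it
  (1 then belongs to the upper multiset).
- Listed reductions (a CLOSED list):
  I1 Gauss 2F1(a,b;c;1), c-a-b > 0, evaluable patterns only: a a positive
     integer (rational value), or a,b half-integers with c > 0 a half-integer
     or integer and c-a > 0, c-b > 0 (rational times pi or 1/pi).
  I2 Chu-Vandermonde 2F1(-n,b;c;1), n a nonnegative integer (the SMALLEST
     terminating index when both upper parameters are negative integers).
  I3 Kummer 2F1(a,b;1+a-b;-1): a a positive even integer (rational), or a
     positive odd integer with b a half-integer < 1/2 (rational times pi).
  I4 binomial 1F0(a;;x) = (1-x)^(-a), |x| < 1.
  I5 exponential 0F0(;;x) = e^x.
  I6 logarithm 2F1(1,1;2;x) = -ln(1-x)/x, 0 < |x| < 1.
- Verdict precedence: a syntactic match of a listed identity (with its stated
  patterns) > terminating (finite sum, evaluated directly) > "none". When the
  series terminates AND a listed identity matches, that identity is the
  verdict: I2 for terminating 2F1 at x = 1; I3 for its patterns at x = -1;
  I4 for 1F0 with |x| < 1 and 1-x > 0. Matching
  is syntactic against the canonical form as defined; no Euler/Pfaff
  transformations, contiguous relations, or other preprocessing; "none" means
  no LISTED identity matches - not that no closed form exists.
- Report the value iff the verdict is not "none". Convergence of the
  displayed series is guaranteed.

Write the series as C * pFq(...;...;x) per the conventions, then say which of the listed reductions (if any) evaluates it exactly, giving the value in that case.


Reduced: x = 2, 3F2, upper = {-11, -6, -3}, lower = {\frac{3}{4}, \frac{5}{6}}, C = \frac{5}{7}. Verdict: terminating - upper -3 stops the sum at k = 3; the 4 terms are added exactly. Sum: -\frac{273017167}{9163}.

Key observation: with t_0 = \frac{5}{7}, roots of the ratio polynomials (prefactor 5/7) are the negated parameters.
Ratio: r(k) = 2 * (k-11) (k-6) (k-3) / [(k+\frac{3}{4}) (k+\frac{5}{6}) (k+1)] - rational in k. x = 2; t_0 = \frac{5}{7}; negate the roots.


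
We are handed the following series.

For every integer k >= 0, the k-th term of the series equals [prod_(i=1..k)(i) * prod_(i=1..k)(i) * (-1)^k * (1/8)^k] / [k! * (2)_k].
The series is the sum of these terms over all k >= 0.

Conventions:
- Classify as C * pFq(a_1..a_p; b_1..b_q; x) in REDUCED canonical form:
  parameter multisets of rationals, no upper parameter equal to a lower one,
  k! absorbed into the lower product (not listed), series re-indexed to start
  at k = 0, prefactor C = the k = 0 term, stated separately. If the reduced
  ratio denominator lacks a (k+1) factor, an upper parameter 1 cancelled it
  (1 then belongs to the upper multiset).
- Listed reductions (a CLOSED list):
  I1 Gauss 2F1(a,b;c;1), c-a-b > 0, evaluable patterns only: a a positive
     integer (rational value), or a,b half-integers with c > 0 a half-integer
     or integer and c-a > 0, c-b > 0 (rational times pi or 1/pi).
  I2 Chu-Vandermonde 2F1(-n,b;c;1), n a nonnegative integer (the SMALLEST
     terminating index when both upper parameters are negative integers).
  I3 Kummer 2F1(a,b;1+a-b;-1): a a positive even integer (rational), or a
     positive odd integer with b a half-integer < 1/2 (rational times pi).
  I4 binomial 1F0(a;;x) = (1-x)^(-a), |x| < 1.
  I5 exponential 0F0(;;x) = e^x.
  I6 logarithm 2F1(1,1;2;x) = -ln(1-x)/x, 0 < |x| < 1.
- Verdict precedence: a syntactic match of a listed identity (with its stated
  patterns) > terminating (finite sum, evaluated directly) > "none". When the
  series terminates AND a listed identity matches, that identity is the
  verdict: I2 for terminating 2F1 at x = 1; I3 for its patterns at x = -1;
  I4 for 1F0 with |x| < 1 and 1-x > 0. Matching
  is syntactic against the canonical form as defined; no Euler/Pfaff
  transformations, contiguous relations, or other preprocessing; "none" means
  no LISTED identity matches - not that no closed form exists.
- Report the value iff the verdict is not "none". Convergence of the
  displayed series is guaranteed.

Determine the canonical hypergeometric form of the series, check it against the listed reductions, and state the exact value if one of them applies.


Key step: x = (-1/8) and the (-1)^k factor (C = 1) folds into the argument's sign.
Consecutive-term ratio: r(k) = (-1/8) * (k+1) (k+1) / [(k+2) (k+1)] - rational in k. x = (-1/8); t_0 = 1; negate the roots.

This is 1 * 2F1(1, 1; 2; -1/8) in reduced canonical form. Verdict: the I6 logarithm reduction applies (the logarithm: parameters (1,1;2), x = -1/8). Exact value: 8 * ln(9/8).


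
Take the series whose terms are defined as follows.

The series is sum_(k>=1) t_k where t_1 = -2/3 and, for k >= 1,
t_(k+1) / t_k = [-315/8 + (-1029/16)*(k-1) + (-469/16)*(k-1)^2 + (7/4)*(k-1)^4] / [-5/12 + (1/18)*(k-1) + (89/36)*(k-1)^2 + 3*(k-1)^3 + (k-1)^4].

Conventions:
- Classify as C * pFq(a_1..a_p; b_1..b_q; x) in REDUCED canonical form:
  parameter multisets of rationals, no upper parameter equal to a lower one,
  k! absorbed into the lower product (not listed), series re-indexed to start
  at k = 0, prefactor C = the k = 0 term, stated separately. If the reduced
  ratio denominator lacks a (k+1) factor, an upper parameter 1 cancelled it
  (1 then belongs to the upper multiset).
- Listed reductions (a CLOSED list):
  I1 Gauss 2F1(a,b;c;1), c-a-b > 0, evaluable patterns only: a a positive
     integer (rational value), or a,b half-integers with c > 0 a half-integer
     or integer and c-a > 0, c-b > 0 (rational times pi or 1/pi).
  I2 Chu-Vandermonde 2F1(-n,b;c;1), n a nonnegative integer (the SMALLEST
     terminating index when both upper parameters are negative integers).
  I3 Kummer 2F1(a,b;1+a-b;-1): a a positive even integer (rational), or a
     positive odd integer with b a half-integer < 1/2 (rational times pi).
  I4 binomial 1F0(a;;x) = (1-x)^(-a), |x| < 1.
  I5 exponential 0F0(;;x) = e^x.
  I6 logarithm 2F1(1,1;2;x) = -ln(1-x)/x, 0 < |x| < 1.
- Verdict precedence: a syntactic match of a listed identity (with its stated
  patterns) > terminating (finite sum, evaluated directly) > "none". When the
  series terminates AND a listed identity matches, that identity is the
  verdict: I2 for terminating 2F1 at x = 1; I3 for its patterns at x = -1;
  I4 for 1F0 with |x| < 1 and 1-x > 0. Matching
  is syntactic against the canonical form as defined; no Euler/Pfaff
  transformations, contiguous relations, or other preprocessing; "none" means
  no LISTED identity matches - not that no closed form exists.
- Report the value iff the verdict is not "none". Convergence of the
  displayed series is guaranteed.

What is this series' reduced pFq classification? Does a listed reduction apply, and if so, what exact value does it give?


x = 7/4 here; the reduced form reads 3F2, upper {-5, 3/2, 2}, lower {-1/3, 5/6}, C = -2/3. Verdict: terminating. With -5 upstairs the series is a 6-term polynomial sum; evaluated term by term. Exact value: -195771610957/191583744.

First insight: t_0 = -2/3 here, and factor the ratio over Q (C = -2/3): negated roots = parameters.
Adjacent-term ratio: r(k) = (7/4) * (k-5) (k+3/2) (k+2) / [(k-1/3) (k+5/6) (k+1)] - rational in k, leading ratio (7/4); with t_0 = -2/3, classification follows.


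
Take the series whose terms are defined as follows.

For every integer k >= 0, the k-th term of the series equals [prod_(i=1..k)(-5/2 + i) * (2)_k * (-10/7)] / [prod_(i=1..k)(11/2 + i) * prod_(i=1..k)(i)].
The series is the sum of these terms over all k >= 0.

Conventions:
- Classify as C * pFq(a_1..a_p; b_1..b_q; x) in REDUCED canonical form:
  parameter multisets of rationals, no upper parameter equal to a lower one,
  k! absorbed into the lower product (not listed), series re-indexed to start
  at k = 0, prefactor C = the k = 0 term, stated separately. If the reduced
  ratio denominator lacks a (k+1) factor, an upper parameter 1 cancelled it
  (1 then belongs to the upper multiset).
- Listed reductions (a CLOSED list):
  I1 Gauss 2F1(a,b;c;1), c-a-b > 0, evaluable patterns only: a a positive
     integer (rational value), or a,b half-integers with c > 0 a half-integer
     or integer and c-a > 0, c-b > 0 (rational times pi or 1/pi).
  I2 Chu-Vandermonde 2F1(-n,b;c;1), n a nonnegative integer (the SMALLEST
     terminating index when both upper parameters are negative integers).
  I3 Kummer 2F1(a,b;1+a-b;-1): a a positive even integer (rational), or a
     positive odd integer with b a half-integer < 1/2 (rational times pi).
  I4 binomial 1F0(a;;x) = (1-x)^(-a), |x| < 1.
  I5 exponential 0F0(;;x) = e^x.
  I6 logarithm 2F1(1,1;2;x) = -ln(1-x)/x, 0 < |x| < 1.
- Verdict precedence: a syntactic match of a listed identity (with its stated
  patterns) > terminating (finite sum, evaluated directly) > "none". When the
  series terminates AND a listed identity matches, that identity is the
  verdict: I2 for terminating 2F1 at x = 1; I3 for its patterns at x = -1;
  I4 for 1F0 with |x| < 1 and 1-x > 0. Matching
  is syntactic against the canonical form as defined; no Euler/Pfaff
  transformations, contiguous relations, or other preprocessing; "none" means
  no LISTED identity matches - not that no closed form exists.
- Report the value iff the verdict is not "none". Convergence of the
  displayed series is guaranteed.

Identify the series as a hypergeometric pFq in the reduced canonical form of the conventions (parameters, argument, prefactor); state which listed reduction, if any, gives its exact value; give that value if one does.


The tell: with t_0 = -10/7, the running product (C = -10/7) telescopes to a rising factorial.
Adjacent-term ratio: r(k) = 1 * (k-3/2) (k+2) / [(k+13/2) (k+1)] - rational in k. x = 1; t_0 = -10/7; negate the roots.

This is -10/7 * 2F1(-3/2, 2; 13/2; 1) in reduced canonical form. Verdict (x = 1): Gauss's theorem (I1) applies (x = 1: the Gamma ratio telescopes since c-a-b = 6 > 0 and a = 2 in Z>0). Sum: -165/196.


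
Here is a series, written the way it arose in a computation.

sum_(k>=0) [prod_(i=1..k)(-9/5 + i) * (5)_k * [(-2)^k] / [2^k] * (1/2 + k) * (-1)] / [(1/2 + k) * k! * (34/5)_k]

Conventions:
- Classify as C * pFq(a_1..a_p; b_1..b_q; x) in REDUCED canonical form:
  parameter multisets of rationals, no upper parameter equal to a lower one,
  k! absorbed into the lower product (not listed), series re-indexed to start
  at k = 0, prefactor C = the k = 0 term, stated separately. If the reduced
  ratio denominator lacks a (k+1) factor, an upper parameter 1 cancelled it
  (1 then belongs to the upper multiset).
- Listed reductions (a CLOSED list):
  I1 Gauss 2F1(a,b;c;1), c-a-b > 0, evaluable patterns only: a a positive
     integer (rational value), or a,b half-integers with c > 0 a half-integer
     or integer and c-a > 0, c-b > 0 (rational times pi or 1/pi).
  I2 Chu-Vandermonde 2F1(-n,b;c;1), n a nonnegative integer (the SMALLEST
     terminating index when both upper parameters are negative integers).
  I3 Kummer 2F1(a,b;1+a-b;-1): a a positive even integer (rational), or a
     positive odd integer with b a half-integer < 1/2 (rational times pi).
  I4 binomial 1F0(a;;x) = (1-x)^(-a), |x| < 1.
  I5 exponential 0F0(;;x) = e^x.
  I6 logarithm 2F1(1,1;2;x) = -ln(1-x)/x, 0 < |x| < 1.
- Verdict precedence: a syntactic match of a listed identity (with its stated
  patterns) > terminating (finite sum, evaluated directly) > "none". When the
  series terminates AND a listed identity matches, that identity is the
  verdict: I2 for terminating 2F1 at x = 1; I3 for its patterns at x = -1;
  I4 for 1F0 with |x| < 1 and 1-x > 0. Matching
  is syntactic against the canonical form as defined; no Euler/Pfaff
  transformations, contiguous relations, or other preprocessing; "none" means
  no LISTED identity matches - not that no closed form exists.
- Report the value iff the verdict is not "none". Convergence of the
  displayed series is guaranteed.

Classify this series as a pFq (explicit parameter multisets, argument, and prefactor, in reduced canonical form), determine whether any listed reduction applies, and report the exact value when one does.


Classification (C = -1): 2F1 with upper {-4/5, 5}, lower {34/5}, argument x = -1. Verdict: none. A 2F1 with upper {-4/5, 5} fits none of I1-I6 at x = -1; the sum runs forever.

First insight: t_0 being -1, the running product (prefactor -1) telescopes to a rising factorial.
Step ratio: r(k) = (-1) * (k-4/5) (k+5) / [(k+34/5) (k+1)] - poly over poly, x = (-1) from leading terms; C = -1 at k = 0.


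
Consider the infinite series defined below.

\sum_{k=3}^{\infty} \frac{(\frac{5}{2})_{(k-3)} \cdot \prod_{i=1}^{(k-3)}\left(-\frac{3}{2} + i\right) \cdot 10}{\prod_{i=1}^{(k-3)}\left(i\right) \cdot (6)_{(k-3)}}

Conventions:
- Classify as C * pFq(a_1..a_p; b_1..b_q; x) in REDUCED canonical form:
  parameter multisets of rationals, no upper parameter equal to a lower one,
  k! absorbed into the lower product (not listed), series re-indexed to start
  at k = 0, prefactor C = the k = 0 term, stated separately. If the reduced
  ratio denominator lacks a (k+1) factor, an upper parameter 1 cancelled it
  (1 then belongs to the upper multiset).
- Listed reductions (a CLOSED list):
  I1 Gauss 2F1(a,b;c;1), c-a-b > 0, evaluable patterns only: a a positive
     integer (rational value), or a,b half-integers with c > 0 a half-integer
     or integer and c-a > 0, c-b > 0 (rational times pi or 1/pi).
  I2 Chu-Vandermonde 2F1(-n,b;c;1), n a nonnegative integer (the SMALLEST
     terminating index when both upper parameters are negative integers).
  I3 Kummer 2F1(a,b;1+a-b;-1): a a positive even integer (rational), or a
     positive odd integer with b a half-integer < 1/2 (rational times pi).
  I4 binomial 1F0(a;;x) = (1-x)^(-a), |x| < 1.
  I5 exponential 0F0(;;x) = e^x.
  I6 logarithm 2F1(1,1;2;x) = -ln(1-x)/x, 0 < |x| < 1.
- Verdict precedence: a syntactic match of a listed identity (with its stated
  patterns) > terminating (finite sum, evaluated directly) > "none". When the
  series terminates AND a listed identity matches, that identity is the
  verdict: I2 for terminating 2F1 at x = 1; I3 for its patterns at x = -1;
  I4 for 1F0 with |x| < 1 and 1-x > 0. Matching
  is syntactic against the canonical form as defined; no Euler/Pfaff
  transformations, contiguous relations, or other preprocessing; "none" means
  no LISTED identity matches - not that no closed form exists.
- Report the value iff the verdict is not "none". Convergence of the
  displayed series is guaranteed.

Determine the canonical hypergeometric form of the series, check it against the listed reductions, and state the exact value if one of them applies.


This is 10 * 2F1(-\frac{1}{2}, \frac{5}{2}; 6; 1) in reduced canonical form. Verdict: the half-integer Gauss pattern (I1) matches (x = 1; upper {-\frac{1}{2}, \frac{5}{2}} half-integers, c = 6 in the evaluable pattern). Exact value: \frac{16384}{693} / \pi.

Structural cue: x = 1 and the product of the first k integers (C = 10, x = 1) is k!.
Consecutive-term ratio: r(k) = 1 * (k-\frac{1}{2}) (k+\frac{5}{2}) / [(k+6) (k+1)] - rational; roots negated = parameters, x = 1, C = 10.


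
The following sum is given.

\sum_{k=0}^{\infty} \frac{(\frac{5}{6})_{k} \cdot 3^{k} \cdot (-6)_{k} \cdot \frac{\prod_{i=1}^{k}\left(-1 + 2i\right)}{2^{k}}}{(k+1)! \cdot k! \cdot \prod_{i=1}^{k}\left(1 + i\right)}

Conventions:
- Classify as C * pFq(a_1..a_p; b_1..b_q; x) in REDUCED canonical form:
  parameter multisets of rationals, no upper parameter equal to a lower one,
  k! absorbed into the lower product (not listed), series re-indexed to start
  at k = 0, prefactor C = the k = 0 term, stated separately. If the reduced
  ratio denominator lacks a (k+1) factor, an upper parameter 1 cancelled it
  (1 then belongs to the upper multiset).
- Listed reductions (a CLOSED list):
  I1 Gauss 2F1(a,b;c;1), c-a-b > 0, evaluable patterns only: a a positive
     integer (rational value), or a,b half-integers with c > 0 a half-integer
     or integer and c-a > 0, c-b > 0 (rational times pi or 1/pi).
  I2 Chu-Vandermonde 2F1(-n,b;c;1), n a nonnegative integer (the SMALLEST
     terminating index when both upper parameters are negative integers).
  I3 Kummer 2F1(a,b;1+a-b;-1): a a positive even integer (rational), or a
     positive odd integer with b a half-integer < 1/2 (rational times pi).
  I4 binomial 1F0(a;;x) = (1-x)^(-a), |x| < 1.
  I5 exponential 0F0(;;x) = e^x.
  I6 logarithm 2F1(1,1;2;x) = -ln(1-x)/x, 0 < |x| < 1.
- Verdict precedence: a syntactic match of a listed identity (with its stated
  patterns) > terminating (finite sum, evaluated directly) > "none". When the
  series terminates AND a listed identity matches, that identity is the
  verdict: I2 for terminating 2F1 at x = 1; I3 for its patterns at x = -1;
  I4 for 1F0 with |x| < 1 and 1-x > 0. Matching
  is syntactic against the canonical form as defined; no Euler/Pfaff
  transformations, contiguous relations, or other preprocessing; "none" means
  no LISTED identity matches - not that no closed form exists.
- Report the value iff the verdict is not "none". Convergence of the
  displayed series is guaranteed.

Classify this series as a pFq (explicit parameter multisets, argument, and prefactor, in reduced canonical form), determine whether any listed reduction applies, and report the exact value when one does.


x = 3 here; the reduced form reads 3F2, upper {-6, \frac{1}{2}, \frac{5}{6}}, lower {2, 2}, C = 1. Verdict: terminating (-6 upstairs). 7 nonzero terms in all; added directly. Hence: \frac{1636631}{3145728}.

First insight: t_0 being 1, the lower running product (C = 1, x = 3) is a rising factorial.
Step ratio: r(k) = 3 * (k-6) (k+\frac{1}{2}) (k+\frac{5}{6}) / [(k+2) (k+2) (k+1)] ; factor over Q: parameters, x = 3, and C = 1.
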